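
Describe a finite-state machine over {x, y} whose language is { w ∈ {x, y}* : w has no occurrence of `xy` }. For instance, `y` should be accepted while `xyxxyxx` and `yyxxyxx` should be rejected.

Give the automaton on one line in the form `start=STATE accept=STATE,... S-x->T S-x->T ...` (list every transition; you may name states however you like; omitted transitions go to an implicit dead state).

start=A accept=A,B A-x->B A-y->A B-x->B B-y->C C-x->C C-y->C

Track partial matches of the forbidden pattern `xy`. State C is a dead state reached once `xy` has occurred; every other state accepts. A means no part of `xy` is currently matched.
With 3 states:
       x  y 
>* A   B  A 
 * B   B  C 
   C   C  C 
(> = start, * = accepting)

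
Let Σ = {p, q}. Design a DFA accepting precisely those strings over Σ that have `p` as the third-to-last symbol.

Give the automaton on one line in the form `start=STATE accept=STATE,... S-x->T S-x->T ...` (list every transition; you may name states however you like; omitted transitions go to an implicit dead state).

Because acceptance depends on a position counted from the end, the machine has to buffer the most recent 3 symbols. Make each state the string of the last up-to-3 symbols read; on input `x` shift the window left and append `x`. Accept when the buffered window has length 3 and begins with `p`.
With 15 states:
          p    q  
>  s0     s1   s2 
   s1     s3   s4 
   s2     s5   s6 
   s3     s7   s8 
   s4     s9  s10 
   s5    s11  s12 
   s6    s13  s14 
 * s7     s7   s8 
 * s8     s9  s10 
 * s9    s11  s12 
 * s10   s13  s14 
   s11    s7   s8 
   s12    s9  s10 
   s13   s11  s12 
   s14   s13  s14 
(> = start, * = accepting)

start=s0 accept=s7,s8,s9,s10 s0-p->s1 s0-q->s2 s1-p->s3 s1-q->s4 s2-p->s5 s2-q->s6 s3-p->s7 s3-q->s8 s4-p->s9 s4-q->s10 s5-p->s11 s5-q->s12 s6-p->s13 s6-q->s14 s7-p->s7 s7-q->s8 s8-p->s9 s8-q->s10 s9-p->s11 s9-q->s12 s10-p->s13 s10-q->s14 s11-p->s7 s11-q->s8 s12-p->s9 s12-q->s10 s13-p->s11 s13-q->s12 s14-p->s13 s14-q->s14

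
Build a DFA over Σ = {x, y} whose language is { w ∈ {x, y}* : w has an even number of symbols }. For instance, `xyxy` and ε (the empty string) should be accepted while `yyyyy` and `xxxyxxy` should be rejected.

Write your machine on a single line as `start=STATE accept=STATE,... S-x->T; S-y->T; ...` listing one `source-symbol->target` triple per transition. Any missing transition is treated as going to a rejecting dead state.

Count input length modulo 2: every symbol advances one step around the cycle A → B → A. Accept at A.
2 states suffice.
       x  y 
>* A   B  B 
   B   A  A 
(> = start, * = accepting)

start=A; accept=A; A-x->B; A-y->B; B-x->A; B-y->A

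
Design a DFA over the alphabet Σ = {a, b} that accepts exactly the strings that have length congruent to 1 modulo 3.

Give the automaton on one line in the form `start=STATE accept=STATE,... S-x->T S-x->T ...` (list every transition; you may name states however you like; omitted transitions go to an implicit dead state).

start=q0 accept=q1 q0-a->q1 q0-b->q1 q1-a->q2 q1-b->q2 q2-a->q0 q2-b->q0

Count input length modulo 3: every symbol advances one step around the cycle q0 → q1 → q2 → q0. Accept at q1.
A 3-state machine:
        a   b  
>  q0   q1  q1 
 * q1   q2  q2 
   q2   q0  q0 
(> = start, * = accepting)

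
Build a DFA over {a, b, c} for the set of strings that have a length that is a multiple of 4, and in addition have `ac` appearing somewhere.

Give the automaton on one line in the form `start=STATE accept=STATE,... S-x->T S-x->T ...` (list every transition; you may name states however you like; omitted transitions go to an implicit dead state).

Build one automaton per condition and run them in lockstep. The first has 4 states tracking the input length modulo 4; the second has 3 states tracking whether and how much of `ac` has been seen. A product state is a pair (one from each), accepting exactly when both do.
          a    b    c  
>  S0     S1   S2   S2 
   S1     S3   S4   S5 
   S2     S3   S4   S4 
   S3     S6   S7   S8 
   S4     S6   S7   S7 
   S5     S8   S8   S8 
   S6     S9   S0  S10 
   S7     S9   S0   S0 
   S8    S10  S10  S10 
   S9     S1   S2  S11 
 * S10   S11  S11  S11 
   S11    S5   S5   S5 
(> = start, * = accepting)

start=S0 accept=S10 S0-a->S1 S0-b->S2 S0-c->S2 S1-a->S3 S1-b->S4 S1-c->S5 S2-a->S3 S2-b->S4 S2-c->S4 S3-a->S6 S3-b->S7 S3-c->S8 S4-a->S6 S4-b->S7 S4-c->S7 S5-a->S8 S5-b->S8 S5-c->S8 S6-a->S9 S6-b->S0 S6-c->S10 S7-a->S9 S7-b->S0 S7-c->S0 S8-a->S10 S8-b->S10 S8-c->S10 S9-a->S1 S9-b->S2 S9-c->S11 S10-a->S11 S10-b->S11 S10-c->S11 S11-a->S5 S11-b->S5 S11-c->S5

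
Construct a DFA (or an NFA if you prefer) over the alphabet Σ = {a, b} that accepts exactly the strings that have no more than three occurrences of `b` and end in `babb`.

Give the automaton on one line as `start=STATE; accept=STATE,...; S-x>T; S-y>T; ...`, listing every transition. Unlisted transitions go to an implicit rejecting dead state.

start=q0; accept=q8; q0-a>q0; q0-b>q1; q1-a>q2; q1-b>q3; q2-a>q4; q2-b>q5; q3-a>q6; q3-b>q7; q4-a>q4; q4-b>q3; q5-a>q6; q5-b>q8; q6-a>q9; q6-b>q10; q7-a>q11; q7-b>q12; q8-a>q11; q8-b>q12; q9-a>q9; q9-b>q7; q10-a>q11; q10-b>q13; q11-a>q14; q11-b>q15; q12-a>q16; q12-b>q12; q13-a>q16; q13-b>q12; q14-a>q14; q14-b>q12; q15-a>q16; q15-b>q13; q16-a>q17; q16-b>q15; q17-a>q17; q17-b>q12

Handle the two conditions separately and then intersect. One (5 states) tracks the count of `b`s, saturating at 4; the other (5 states) tracks how much of the suffix `babb` has currently been matched. Each combined state is a pair, one component from each; accept when both components accept.
An 18-state machine:
          a    b  
>  q0     q0   q1 
   q1     q2   q3 
   q2     q4   q5 
   q3     q6   q7 
   q4     q4   q3 
   q5     q6   q8 
   q6     q9  q10 
   q7    q11  q12 
 * q8    q11  q12 
   q9     q9   q7 
   q10   q11  q13 
   q11   q14  q15 
   q12   q16  q12 
   q13   q16  q12 
   q14   q14  q12 
   q15   q16  q13 
   q16   q17  q15 
   q17   q17  q12 
(> = start, * = accepting)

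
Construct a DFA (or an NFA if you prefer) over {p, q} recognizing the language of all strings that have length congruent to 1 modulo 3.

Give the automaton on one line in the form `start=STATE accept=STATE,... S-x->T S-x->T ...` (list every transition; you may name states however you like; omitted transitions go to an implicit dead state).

start=S0 accept=S1 S0-p->S1 S0-q->S1 S1-p->S2 S1-q->S2 S2-p->S0 S2-q->S0

Only the length mod 3 matters, so use a 3-cycle: from any state, every input symbol moves to the next state, wrapping S2 back to S0. Mark S1 accepting.
3 states suffice.
        p   q  
>  S0   S1  S1 
 * S1   S2  S2 
   S2   S0  S0 
(> = start, * = accepting)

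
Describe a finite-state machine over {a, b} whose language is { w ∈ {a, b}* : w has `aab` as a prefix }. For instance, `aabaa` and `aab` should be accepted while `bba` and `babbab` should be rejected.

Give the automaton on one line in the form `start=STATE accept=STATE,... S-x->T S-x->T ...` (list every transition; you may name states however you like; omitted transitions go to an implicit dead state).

Walk along `aab` while the input agrees: from q0 take `a` to q1, and so on. Any deviation drops to the rejecting sink q4. Once q3 is reached the prefix is confirmed and every continuation is accepted.
        a   b  
>  q0   q1  q4 
   q1   q2  q4 
   q2   q4  q3 
 * q3   q3  q3 
   q4   q4  q4 
(> = start, * = accepting)

start=q0 accept=q3 q0-a->q1 q0-b->q4 q1-a->q2 q1-b->q4 q2-a->q4 q2-b->q3 q3-a->q3 q3-b->q3 q4-a->q4 q4-b->q4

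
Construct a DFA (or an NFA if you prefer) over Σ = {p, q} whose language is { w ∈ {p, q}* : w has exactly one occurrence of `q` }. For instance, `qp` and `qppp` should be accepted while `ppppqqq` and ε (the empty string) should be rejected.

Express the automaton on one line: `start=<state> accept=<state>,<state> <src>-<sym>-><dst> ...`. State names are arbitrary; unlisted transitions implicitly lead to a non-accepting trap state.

Only the number of `q`s matters, and only up to 2. Make a chain s0 → s1 → s2 advanced by each `q` (with s2 absorbing); every other symbol self-loops. The accepting set is {s1}.
With 3 states:
        p   q  
>  s0   s0  s1 
 * s1   s1  s2 
   s2   s2  s2 
(> = start, * = accepting)

start=s0 accept=s1 s0-p->s0 s0-q->s1 s1-p->s1 s1-q->s2 s2-p->s2 s2-q->s2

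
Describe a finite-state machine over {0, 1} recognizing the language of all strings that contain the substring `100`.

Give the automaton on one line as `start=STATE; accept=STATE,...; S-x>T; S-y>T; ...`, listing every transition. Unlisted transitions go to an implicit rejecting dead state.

start=s0; accept=s3; s0-0>s0; s0-1>s1; s1-0>s2; s1-1>s1; s2-0>s3; s2-1>s1; s3-0>s3; s3-1>s3

Track how much of `100` has been matched so far: state s0 is no progress, s3 is the absorbing accept state reached once `100` has occurred. Intermediate states record partial matches; on a mismatch, fall back to the longest reusable overlap.
A 4-state machine:
        0   1  
>  s0   s0  s1 
   s1   s2  s1 
   s2   s3  s1 
 * s3   s3  s3 
(> = start, * = accepting)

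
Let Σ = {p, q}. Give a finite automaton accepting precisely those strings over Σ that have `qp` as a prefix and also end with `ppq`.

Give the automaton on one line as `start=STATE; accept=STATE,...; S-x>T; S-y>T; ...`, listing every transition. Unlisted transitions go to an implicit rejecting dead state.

Build one automaton per condition and run them in lockstep. One (4 states) tracks whether the input so far still matches the prefix `qp`; the other (4 states) tracks how much of the suffix `ppq` has currently been matched. Each combined state is a pair, one component from each; accept when both components accept. Equivalent product states are then merged.
A 7-state machine:
       p  q 
>  A   B  C 
   B   B  B 
   C   D  B 
   D   E  F 
   E   E  G 
   F   D  F 
 * G   D  F 
(> = start, * = accepting)

start=A; accept=G; A-p>B; A-q>C; B-p>B; B-q>B; C-p>D; C-q>B; D-p>E; D-q>F; E-p>E; E-q>G; F-p>D; F-q>F; G-p>D; G-q>F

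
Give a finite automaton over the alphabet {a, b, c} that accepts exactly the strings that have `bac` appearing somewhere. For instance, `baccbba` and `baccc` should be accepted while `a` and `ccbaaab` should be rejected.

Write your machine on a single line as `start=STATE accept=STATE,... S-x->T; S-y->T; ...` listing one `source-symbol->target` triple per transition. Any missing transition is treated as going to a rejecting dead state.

start=s0; accept=s3; s0-a->s0; s0-b->s1; s0-c->s0; s1-a->s2; s1-b->s1; s1-c->s0; s2-a->s0; s2-b->s1; s2-c->s3; s3-a->s3; s3-b->s3; s3-c->s3

States s0..s2 record the length of the longest prefix of `bac` that matches the current input suffix. Reaching s3 means `bac` has been seen, and we stay there forever. Accept from s3.
With 4 states:
        a   b   c  
>  s0   s0  s1  s0 
   s1   s2  s1  s0 
   s2   s0  s1  s3 
 * s3   s3  s3  s3 
(> = start, * = accepting)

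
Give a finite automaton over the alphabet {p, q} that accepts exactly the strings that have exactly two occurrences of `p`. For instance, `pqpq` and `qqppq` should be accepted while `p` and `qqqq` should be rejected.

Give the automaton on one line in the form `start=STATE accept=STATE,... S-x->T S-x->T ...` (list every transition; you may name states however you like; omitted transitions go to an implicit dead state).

start=A accept=C A-p->B A-q->A B-p->C B-q->B C-p->D C-q->C D-p->D D-q->D

Only the number of `p`s matters, and only up to 3. Make a chain A → B → C → D advanced by each `p` (with D absorbing); every other symbol self-loops. The accepting set is {C}.
With 4 states:
       p  q 
>  A   B  A 
   B   C  B 
 * C   D  C 
   D   D  D 
(> = start, * = accepting)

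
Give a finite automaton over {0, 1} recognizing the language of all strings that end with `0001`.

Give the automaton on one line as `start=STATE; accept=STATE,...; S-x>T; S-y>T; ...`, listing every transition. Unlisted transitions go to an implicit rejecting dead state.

start=q0; accept=q4; q0-0>q1; q0-1>q0; q1-0>q2; q1-1>q0; q2-0>q3; q2-1>q0; q3-0>q3; q3-1>q4; q4-0>q1; q4-1>q0

Remember how much of `0001` the current input suffix matches. State q0 means no match yet; q1 means the last symbol is `0`; q2 means the last 2 symbols are `00`; q3 means the last 3 symbols are `000`; q4 means the last 4 symbols are `0001`. Only q4 accepts. On a mismatch, fall back to the longest proper suffix that is still a prefix of `0001`.
With 5 states:
        0   1  
>  q0   q1  q0 
   q1   q2  q0 
   q2   q3  q0 
   q3   q3  q4 
 * q4   q1  q0 
(> = start, * = accepting)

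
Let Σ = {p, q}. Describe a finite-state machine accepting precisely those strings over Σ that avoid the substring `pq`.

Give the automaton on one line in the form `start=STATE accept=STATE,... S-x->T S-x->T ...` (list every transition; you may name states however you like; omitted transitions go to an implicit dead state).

Track partial matches of the forbidden pattern `pq`. State s2 is a dead state reached once `pq` has occurred; every other state accepts. s0 means no part of `pq` is currently matched.
3 states suffice.
        p   q  
>* s0   s1  s0 
 * s1   s1  s2 
   s2   s2  s2 
(> = start, * = accepting)

start=s0 accept=s0,s1 s0-p->s1 s0-q->s0 s1-p->s1 s1-q->s2 s2-p->s2 s2-q->s2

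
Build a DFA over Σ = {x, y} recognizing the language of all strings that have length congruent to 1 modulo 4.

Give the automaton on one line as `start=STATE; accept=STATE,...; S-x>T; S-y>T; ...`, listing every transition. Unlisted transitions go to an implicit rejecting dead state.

Only the length mod 4 matters, so use a 4-cycle: from any state, every input symbol moves to the next state, wrapping S3 back to S0. Mark S1 accepting.
A 4-state machine:
        x   y  
>  S0   S1  S1 
 * S1   S2  S2 
   S2   S3  S3 
   S3   S0  S0 
(> = start, * = accepting)

start=S0; accept=S1; S0-x>S1; S0-y>S1; S1-x>S2; S1-y>S2; S2-x>S3; S2-y>S3; S3-x>S0; S3-y>S0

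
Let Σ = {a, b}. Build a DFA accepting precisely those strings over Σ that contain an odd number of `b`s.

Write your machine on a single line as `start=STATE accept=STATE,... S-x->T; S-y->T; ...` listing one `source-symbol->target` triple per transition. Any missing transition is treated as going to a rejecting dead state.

The only thing that matters is how many `b`s have appeared, reduced mod 2. Use one state per residue: s0 for 0, …, s1 for 1. Reading `b` moves to the next residue; anything else stays put. s1 is accepting.
A 2-state machine:
        a   b  
>  s0   s0  s1 
 * s1   s1  s0 
(> = start, * = accepting)

start=s0; accept=s1; s0-a->s0; s0-b->s1; s1-a->s1; s1-b->s0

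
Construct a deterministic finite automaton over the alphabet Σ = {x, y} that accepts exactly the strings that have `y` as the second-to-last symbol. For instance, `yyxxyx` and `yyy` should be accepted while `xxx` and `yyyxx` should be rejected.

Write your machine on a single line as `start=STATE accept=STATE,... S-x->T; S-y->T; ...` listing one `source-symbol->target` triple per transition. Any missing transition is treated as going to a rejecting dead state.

start=s0; accept=s5,s6; s0-x->s1; s0-y->s2; s1-x->s3; s1-y->s4; s2-x->s5; s2-y->s6; s3-x->s3; s3-y->s4; s4-x->s5; s4-y->s6; s5-x->s3; s5-y->s4; s6-x->s5; s6-y->s6

Because acceptance depends on a position counted from the end, the machine has to buffer the most recent 2 symbols. Make each state the string of the last up-to-2 symbols read; on input `x` shift the window left and append `x`. Accept when the buffered window has length 2 and begins with `y`.
7 states suffice.
        x   y  
>  s0   s1  s2 
   s1   s3  s4 
   s2   s5  s6 
   s3   s3  s4 
   s4   s5  s6 
 * s5   s3  s4 
 * s6   s5  s6 
(> = start, * = accepting)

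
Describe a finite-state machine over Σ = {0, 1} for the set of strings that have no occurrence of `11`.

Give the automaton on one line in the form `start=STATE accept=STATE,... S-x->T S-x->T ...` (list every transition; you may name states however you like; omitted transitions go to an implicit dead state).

This is the complement of 'contains `11`'. Use the same substring-matching states — s0 through s2 holding how much of `11` has just been matched — but flip the accepting set: everything except the trap s2 accepts.
3 states suffice.
        0   1  
>* s0   s0  s1 
 * s1   s0  s2 
   s2   s2  s2 
(> = start, * = accepting)

start=s0 accept=s0,s1 s0-0->s0 s0-1->s1 s1-0->s0 s1-1->s2 s2-0->s2 s2-1->s2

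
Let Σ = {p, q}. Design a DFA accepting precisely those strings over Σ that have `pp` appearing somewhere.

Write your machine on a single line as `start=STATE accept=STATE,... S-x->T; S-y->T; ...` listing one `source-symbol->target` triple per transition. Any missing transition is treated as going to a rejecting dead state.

start=A; accept=C; A-p->B; A-q->A; B-p->C; B-q->A; C-p->C; C-q->C

States A..B record the length of the longest prefix of `pp` that matches the current input suffix. Reaching C means `pp` has been seen, and we stay there forever. Accept from C.
3 states suffice.
       p  q 
>  A   B  A 
   B   C  A 
 * C   C  C 
(> = start, * = accepting)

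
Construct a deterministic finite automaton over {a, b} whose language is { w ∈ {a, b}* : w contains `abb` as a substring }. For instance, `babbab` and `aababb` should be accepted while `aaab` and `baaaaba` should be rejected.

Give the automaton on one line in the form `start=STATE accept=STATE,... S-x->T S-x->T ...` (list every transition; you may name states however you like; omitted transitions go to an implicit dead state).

Track how much of `abb` has been matched so far: state S0 is no progress, S3 is the absorbing accept state reached once `abb` has occurred. Intermediate states record partial matches; on a mismatch, fall back to the longest reusable overlap.
        a   b  
>  S0   S1  S0 
   S1   S1  S2 
   S2   S1  S3 
 * S3   S3  S3 
(> = start, * = accepting)

start=S0 accept=S3 S0-a->S1 S0-b->S0 S1-a->S1 S1-b->S2 S2-a->S1 S2-b->S3 S3-a->S3 S3-b->S3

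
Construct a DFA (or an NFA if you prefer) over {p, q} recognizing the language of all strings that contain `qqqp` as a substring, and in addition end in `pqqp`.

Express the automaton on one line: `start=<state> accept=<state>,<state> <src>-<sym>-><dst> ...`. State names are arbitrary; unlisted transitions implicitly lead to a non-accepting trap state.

start=S0 accept=S7 S0-p->S0 S0-q->S1 S1-p->S0 S1-q->S2 S2-p->S0 S2-q->S3 S3-p->S4 S3-q->S3 S4-p->S4 S4-q->S5 S5-p->S4 S5-q->S6 S6-p->S7 S6-q->S3 S7-p->S4 S7-q->S5

Handle the two conditions separately and then intersect. The first has 5 states tracking whether and how much of `qqqp` has been seen; the second has 5 states tracking how much of the suffix `pqqp` has currently been matched. A product state is a pair (one from each), accepting exactly when both do. Minimizing collapses redundant product states.
        p   q  
>  S0   S0  S1 
   S1   S0  S2 
   S2   S0  S3 
   S3   S4  S3 
   S4   S4  S5 
   S5   S4  S6 
   S6   S7  S3 
 * S7   S4  S5 
(> = start, * = accepting)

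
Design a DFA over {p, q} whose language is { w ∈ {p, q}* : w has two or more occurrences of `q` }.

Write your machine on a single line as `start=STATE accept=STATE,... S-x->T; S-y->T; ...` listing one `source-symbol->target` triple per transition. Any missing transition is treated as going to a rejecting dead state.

Only the number of `q`s matters, and only up to 3. Make a chain s0 → s1 → s2 → s3 advanced by each `q` (with s3 absorbing); every other symbol self-loops. The accepting set is {s2, s3}.
        p   q  
>  s0   s0  s1 
   s1   s1  s2 
 * s2   s2  s3 
 * s3   s3  s3 
(> = start, * = accepting)

start=s0; accept=s2,s3; s0-p->s0; s0-q->s1; s1-p->s1; s1-q->s2; s2-p->s2; s2-q->s3; s3-p->s3; s3-q->s3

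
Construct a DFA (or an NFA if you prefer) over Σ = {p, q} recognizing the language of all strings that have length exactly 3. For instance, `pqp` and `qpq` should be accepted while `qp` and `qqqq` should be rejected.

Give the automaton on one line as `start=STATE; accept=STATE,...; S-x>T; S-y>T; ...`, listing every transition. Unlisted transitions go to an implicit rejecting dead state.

We only need to distinguish lengths 0, 1, …, 3, and '>3'. Chain S0 → S1 → S2 → S3 → S4 on every symbol, with S4 looping. Accepting states: {S3}.
A 5-state machine:
        p   q  
>  S0   S1  S1 
   S1   S2  S2 
   S2   S3  S3 
 * S3   S4  S4 
   S4   S4  S4 
(> = start, * = accepting)

start=S0; accept=S3; S0-p>S1; S0-q>S1; S1-p>S2; S1-q>S2; S2-p>S3; S2-q>S3; S3-p>S4; S3-q>S4; S4-p>S4; S4-q>S4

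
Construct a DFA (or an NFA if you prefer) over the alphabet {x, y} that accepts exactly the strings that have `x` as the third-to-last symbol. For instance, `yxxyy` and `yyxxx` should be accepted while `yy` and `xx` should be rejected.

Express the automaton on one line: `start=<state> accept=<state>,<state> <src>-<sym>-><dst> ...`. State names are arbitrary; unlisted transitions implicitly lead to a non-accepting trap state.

A DFA must remember the last 3 symbols (since which symbol is third-to-last isn't known until the input ends). Use one state per possible window of the last ≤3 symbols; accept from those whose window starts with `x`.
15 states suffice.
          x    y  
>  q0     q1   q2 
   q1     q3   q4 
   q2     q5   q6 
   q3     q7   q8 
   q4     q9  q10 
   q5    q11  q12 
   q6    q13  q14 
 * q7     q7   q8 
 * q8     q9  q10 
 * q9    q11  q12 
 * q10   q13  q14 
   q11    q7   q8 
   q12    q9  q10 
   q13   q11  q12 
   q14   q13  q14 
(> = start, * = accepting)

start=q0 accept=q7,q8,q9,q10 q0-x->q1 q0-y->q2 q1-x->q3 q1-y->q4 q2-x->q5 q2-y->q6 q3-x->q7 q3-y->q8 q4-x->q9 q4-y->q10 q5-x->q11 q5-y->q12 q6-x->q13 q6-y->q14 q7-x->q7 q7-y->q8 q8-x->q9 q8-y->q10 q9-x->q11 q9-y->q12 q10-x->q13 q10-y->q14 q11-x->q7 q11-y->q8 q12-x->q9 q12-y->q10 q13-x->q11 q13-y->q12 q14-x->q13 q14-y->q14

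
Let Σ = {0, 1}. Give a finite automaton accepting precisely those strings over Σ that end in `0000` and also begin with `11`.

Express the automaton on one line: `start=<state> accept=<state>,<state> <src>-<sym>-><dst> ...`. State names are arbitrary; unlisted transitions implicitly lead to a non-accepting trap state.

Build one automaton per condition and run them in lockstep. One (5 states) tracks how much of the suffix `0000` has currently been matched; the other (4 states) tracks whether the input so far still matches the prefix `11`. Each combined state is a pair, one component from each; accept when both components accept. Equivalent product states are then merged.
        0   1  
>  S0   S1  S2 
   S1   S1  S1 
   S2   S1  S3 
   S3   S4  S3 
   S4   S5  S3 
   S5   S6  S3 
   S6   S7  S3 
 * S7   S7  S3 
(> = start, * = accepting)

start=S0 accept=S7 S0-0->S1 S0-1->S2 S1-0->S1 S1-1->S1 S2-0->S1 S2-1->S3 S3-0->S4 S3-1->S3 S4-0->S5 S4-1->S3 S5-0->S6 S5-1->S3 S6-0->S7 S6-1->S3 S7-0->S7 S7-1->S3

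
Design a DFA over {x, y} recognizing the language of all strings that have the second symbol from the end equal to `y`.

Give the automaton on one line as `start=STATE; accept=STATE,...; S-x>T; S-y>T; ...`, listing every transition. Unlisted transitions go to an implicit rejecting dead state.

Because acceptance depends on a position counted from the end, the machine has to buffer the most recent 2 symbols. Make each state the string of the last up-to-2 symbols read; on input `x` shift the window left and append `x`. Accept when the buffered window has length 2 and begins with `y`.
7 states suffice.
        x   y  
>  S0   S1  S2 
   S1   S3  S4 
   S2   S5  S6 
   S3   S3  S4 
   S4   S5  S6 
 * S5   S3  S4 
 * S6   S5  S6 
(> = start, * = accepting)

start=S0; accept=S5,S6; S0-x>S1; S0-y>S2; S1-x>S3; S1-y>S4; S2-x>S5; S2-y>S6; S3-x>S3; S3-y>S4; S4-x>S5; S4-y>S6; S5-x>S3; S5-y>S4; S6-x>S5; S6-y>S6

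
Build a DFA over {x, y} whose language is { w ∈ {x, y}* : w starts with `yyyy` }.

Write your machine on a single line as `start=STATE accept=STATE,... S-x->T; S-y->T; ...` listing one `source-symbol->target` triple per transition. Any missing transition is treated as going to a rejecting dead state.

Walk along `yyyy` while the input agrees: from q0 take `y` to q1, and so on. Any deviation drops to the rejecting sink q5. Once q4 is reached the prefix is confirmed and every continuation is accepted.
        x   y  
>  q0   q5  q1 
   q1   q5  q2 
   q2   q5  q3 
   q3   q5  q4 
 * q4   q4  q4 
   q5   q5  q5 
(> = start, * = accepting)

start=q0; accept=q4; q0-x->q5; q0-y->q1; q1-x->q5; q1-y->q2; q2-x->q5; q2-y->q3; q3-x->q5; q3-y->q4; q4-x->q4; q4-y->q4; q5-x->q5; q5-y->q5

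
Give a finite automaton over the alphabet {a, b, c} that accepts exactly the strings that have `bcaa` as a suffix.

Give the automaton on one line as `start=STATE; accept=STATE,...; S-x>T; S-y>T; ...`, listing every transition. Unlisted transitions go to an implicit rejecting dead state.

start=S0; accept=S4; S0-a>S0; S0-b>S1; S0-c>S0; S1-a>S0; S1-b>S1; S1-c>S2; S2-a>S3; S2-b>S1; S2-c>S0; S3-a>S4; S3-b>S1; S3-c>S0; S4-a>S0; S4-b>S1; S4-c>S0

Let each state record the length of the longest suffix of the input read so far that is also a prefix of `bcaa`. S1 means the last symbol is `b`; S2 means the last 2 symbols are `bc`; S3 means the last 3 symbols are `bca`; S4 means the last 4 symbols are `bcaa`. Accept only at S4, where the string currently ends in `bcaa`.
        a   b   c  
>  S0   S0  S1  S0 
   S1   S0  S1  S2 
   S2   S3  S1  S0 
   S3   S4  S1  S0 
 * S4   S0  S1  S0 
(> = start, * = accepting)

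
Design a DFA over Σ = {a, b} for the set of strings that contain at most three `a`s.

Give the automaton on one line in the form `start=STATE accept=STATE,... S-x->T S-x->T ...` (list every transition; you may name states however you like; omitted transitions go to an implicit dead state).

start=q0 accept=q0,q1,q2,q3 q0-a->q1 q0-b->q0 q1-a->q2 q1-b->q1 q2-a->q3 q2-b->q2 q3-a->q4 q3-b->q3 q4-a->q4 q4-b->q4

Count `a`s, saturating at 4: states q0 through q3 mean 0 through 3 `a`s seen; q4 means more than 3. Each `a` increments (capped at q4); other symbols loop. Accept from {q0, q1, q2, q3}.
A 5-state machine:
        a   b  
>* q0   q1  q0 
 * q1   q2  q1 
 * q2   q3  q2 
 * q3   q4  q3 
   q4   q4  q4 
(> = start, * = accepting)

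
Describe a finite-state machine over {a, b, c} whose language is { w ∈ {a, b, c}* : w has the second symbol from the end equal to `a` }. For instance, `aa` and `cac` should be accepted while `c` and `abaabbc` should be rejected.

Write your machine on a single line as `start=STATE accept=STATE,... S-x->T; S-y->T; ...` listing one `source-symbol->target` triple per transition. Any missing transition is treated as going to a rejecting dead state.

A DFA must remember the last 2 symbols (since which symbol is second-to-last isn't known until the input ends). Use one state per possible window of the last ≤2 symbols; accept from those whose window starts with `a`.
A 13-state machine:
          a    b    c  
>  q0     q1   q2   q3 
   q1     q4   q5   q6 
   q2     q7   q8   q9 
   q3    q10  q11  q12 
 * q4     q4   q5   q6 
 * q5     q7   q8   q9 
 * q6    q10  q11  q12 
   q7     q4   q5   q6 
   q8     q7   q8   q9 
   q9    q10  q11  q12 
   q10    q4   q5   q6 
   q11    q7   q8   q9 
   q12   q10  q11  q12 
(> = start, * = accepting)

start=q0; accept=q4,q5,q6; q0-a->q1; q0-b->q2; q0-c->q3; q1-a->q4; q1-b->q5; q1-c->q6; q2-a->q7; q2-b->q8; q2-c->q9; q3-a->q10; q3-b->q11; q3-c->q12; q4-a->q4; q4-b->q5; q4-c->q6; q5-a->q7; q5-b->q8; q5-c->q9; q6-a->q10; q6-b->q11; q6-c->q12; q7-a->q4; q7-b->q5; q7-c->q6; q8-a->q7; q8-b->q8; q8-c->q9; q9-a->q10; q9-b->q11; q9-c->q12; q10-a->q4; q10-b->q5; q10-c->q6; q11-a->q7; q11-b->q8; q11-c->q9; q12-a->q10; q12-b->q11; q12-c->q12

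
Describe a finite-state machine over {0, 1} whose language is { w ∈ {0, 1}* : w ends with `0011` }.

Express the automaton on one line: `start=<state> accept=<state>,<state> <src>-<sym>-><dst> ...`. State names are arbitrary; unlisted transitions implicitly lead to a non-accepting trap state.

Remember how much of `0011` the current input suffix matches. State q0 means no match yet; q1 means the last symbol is `0`; q2 means the last 2 symbols are `00`; q3 means the last 3 symbols are `001`; q4 means the last 4 symbols are `0011`. Only q4 accepts. On a mismatch, fall back to the longest proper suffix that is still a prefix of `0011`.
With 5 states:
        0   1  
>  q0   q1  q0 
   q1   q2  q0 
   q2   q2  q3 
   q3   q1  q4 
 * q4   q1  q0 
(> = start, * = accepting)

start=q0 accept=q4 q0-0->q1 q0-1->q0 q1-0->q2 q1-1->q0 q2-0->q2 q2-1->q3 q3-0->q1 q3-1->q4 q4-0->q1 q4-1->q0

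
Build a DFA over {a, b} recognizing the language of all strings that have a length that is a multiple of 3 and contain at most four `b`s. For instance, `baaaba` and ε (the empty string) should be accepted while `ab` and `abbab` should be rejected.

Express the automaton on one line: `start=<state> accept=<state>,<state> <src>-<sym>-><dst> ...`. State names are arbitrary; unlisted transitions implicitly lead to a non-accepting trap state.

Build one automaton per condition and run them in lockstep. One (3 states) tracks the input length modulo 3; the other (6 states) tracks the count of `b`s, saturating at 5. Each combined state is a pair, one component from each; accept when both components accept.
With 18 states:
          a    b  
>* s0     s1   s2 
   s1     s3   s4 
   s2     s4   s5 
   s3     s0   s6 
   s4     s6   s7 
   s5     s7   s8 
 * s6     s2   s9 
 * s7     s9  s10 
 * s8    s10  s11 
   s9     s5  s12 
   s10   s12  s13 
   s11   s13  s14 
   s12    s8  s15 
   s13   s15  s16 
   s14   s16  s16 
 * s15   s11  s17 
   s16   s17  s17 
   s17   s14  s14 
(> = start, * = accepting)

start=s0 accept=s0,s6,s7,s8,s15 s0-a->s1 s0-b->s2 s1-a->s3 s1-b->s4 s2-a->s4 s2-b->s5 s3-a->s0 s3-b->s6 s4-a->s6 s4-b->s7 s5-a->s7 s5-b->s8 s6-a->s2 s6-b->s9 s7-a->s9 s7-b->s10 s8-a->s10 s8-b->s11 s9-a->s5 s9-b->s12 s10-a->s12 s10-b->s13 s11-a->s13 s11-b->s14 s12-a->s8 s12-b->s15 s13-a->s15 s13-b->s16 s14-a->s16 s14-b->s16 s15-a->s11 s15-b->s17 s16-a->s17 s16-b->s17 s17-a->s14 s17-b->s14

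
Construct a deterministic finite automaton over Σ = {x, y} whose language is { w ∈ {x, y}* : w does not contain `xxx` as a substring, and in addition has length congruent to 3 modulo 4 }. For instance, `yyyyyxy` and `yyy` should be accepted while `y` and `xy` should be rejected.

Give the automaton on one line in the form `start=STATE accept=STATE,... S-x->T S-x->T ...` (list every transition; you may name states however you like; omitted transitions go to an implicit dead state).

Handle the two conditions separately and then intersect. One (4 states) tracks partial matches of the forbidden pattern `xxx`; the other (4 states) tracks the input length modulo 4. Each combined state is a pair, one component from each; accept when both components accept.
16 states suffice.
          x    y  
>  q0     q1   q2 
   q1     q3   q4 
   q2     q5   q4 
   q3     q6   q7 
   q4     q8   q7 
   q5     q9   q7 
   q6    q10  q10 
 * q7    q11   q0 
 * q8    q12   q0 
 * q9    q10   q0 
   q10   q13  q13 
   q11   q14   q2 
   q12   q13   q2 
   q13   q15  q15 
   q14   q15   q4 
   q15    q6   q6 
(> = start, * = accepting)

start=q0 accept=q7,q8,q9 q0-x->q1 q0-y->q2 q1-x->q3 q1-y->q4 q2-x->q5 q2-y->q4 q3-x->q6 q3-y->q7 q4-x->q8 q4-y->q7 q5-x->q9 q5-y->q7 q6-x->q10 q6-y->q10 q7-x->q11 q7-y->q0 q8-x->q12 q8-y->q0 q9-x->q10 q9-y->q0 q10-x->q13 q10-y->q13 q11-x->q14 q11-y->q2 q12-x->q13 q12-y->q2 q13-x->q15 q13-y->q15 q14-x->q15 q14-y->q4 q15-x->q6 q15-y->q6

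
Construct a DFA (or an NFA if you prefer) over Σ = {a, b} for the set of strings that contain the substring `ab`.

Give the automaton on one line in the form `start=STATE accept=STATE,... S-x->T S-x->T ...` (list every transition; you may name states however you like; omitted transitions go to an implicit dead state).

States q0..q1 record the length of the longest prefix of `ab` that matches the current input suffix. Reaching q2 means `ab` has been seen, and we stay there forever. Accept from q2.
        a   b  
>  q0   q1  q0 
   q1   q1  q2 
 * q2   q2  q2 
(> = start, * = accepting)

start=q0 accept=q2 q0-a->q1 q0-b->q0 q1-a->q1 q1-b->q2 q2-a->q2 q2-b->q2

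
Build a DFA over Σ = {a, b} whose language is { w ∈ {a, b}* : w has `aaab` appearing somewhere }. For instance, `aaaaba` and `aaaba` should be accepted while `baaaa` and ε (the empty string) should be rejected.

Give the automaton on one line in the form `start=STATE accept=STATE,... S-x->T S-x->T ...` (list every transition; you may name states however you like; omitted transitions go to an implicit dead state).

Track how much of `aaab` has been matched so far: state q0 is no progress, q4 is the absorbing accept state reached once `aaab` has occurred. Intermediate states record partial matches; on a mismatch, fall back to the longest reusable overlap.
With 5 states:
        a   b  
>  q0   q1  q0 
   q1   q2  q0 
   q2   q3  q0 
   q3   q3  q4 
 * q4   q4  q4 
(> = start, * = accepting)

start=q0 accept=q4 q0-a->q1 q0-b->q0 q1-a->q2 q1-b->q0 q2-a->q3 q2-b->q0 q3-a->q3 q3-b->q4 q4-a->q4 q4-b->q4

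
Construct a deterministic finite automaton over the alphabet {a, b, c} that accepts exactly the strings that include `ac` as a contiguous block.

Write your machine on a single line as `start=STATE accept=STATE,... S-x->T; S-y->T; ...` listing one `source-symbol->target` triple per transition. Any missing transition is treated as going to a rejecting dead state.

States s0..s1 record the length of the longest prefix of `ac` that matches the current input suffix. Reaching s2 means `ac` has been seen, and we stay there forever. Accept from s2.
        a   b   c  
>  s0   s1  s0  s0 
   s1   s1  s0  s2 
 * s2   s2  s2  s2 
(> = start, * = accepting)

start=s0; accept=s2; s0-a->s1; s0-b->s0; s0-c->s0; s1-a->s1; s1-b->s0; s1-c->s2; s2-a->s2; s2-b->s2; s2-c->s2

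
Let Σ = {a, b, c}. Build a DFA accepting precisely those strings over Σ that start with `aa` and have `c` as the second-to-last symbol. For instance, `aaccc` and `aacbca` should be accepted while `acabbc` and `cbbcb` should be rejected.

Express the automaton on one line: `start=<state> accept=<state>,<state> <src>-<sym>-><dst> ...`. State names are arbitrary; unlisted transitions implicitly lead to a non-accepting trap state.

start=q0 accept=q19,q20,q21 q0-a->q1 q0-b->q2 q0-c->q3 q1-a->q4 q1-b->q5 q1-c->q6 q2-a->q7 q2-b->q8 q2-c->q9 q3-a->q10 q3-b->q11 q3-c->q12 q4-a->q4 q4-b->q13 q4-c->q14 q5-a->q7 q5-b->q8 q5-c->q9 q6-a->q10 q6-b->q11 q6-c->q12 q7-a->q15 q7-b->q5 q7-c->q6 q8-a->q7 q8-b->q8 q8-c->q9 q9-a->q10 q9-b->q11 q9-c->q12 q10-a->q15 q10-b->q5 q10-c->q6 q11-a->q7 q11-b->q8 q11-c->q9 q12-a->q10 q12-b->q11 q12-c->q12 q13-a->q16 q13-b->q17 q13-c->q18 q14-a->q19 q14-b->q20 q14-c->q21 q15-a->q15 q15-b->q5 q15-c->q6 q16-a->q4 q16-b->q13 q16-c->q14 q17-a->q16 q17-b->q17 q17-c->q18 q18-a->q19 q18-b->q20 q18-c->q21 q19-a->q4 q19-b->q13 q19-c->q14 q20-a->q16 q20-b->q17 q20-c->q18 q21-a->q19 q21-b->q20 q21-c->q21

Build one automaton per condition and run them in lockstep. One (4 states) tracks whether the input so far still matches the prefix `aa`; the other (13 states) tracks the last 2 symbols read. Each combined state is a pair, one component from each; accept when both components accept.
          a    b    c  
>  q0     q1   q2   q3 
   q1     q4   q5   q6 
   q2     q7   q8   q9 
   q3    q10  q11  q12 
   q4     q4  q13  q14 
   q5     q7   q8   q9 
   q6    q10  q11  q12 
   q7    q15   q5   q6 
   q8     q7   q8   q9 
   q9    q10  q11  q12 
   q10   q15   q5   q6 
   q11    q7   q8   q9 
   q12   q10  q11  q12 
   q13   q16  q17  q18 
   q14   q19  q20  q21 
   q15   q15   q5   q6 
   q16    q4  q13  q14 
   q17   q16  q17  q18 
   q18   q19  q20  q21 
 * q19    q4  q13  q14 
 * q20   q16  q17  q18 
 * q21   q19  q20  q21 
(> = start, * = accepting)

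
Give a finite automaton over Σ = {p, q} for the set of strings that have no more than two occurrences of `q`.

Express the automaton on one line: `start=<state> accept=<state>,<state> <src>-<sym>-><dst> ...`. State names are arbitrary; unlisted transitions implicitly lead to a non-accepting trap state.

Count `q`s, saturating at 3: states A through C mean 0 through 2 `q`s seen; D means more than 2. Each `q` increments (capped at D); other symbols loop. Accept from {A, B, C}.
A 4-state machine:
       p  q 
>* A   A  B 
 * B   B  C 
 * C   C  D 
   D   D  D 
(> = start, * = accepting)

start=A accept=A,B,C A-p->A A-q->B B-p->B B-q->C C-p->C C-q->D D-p->D D-q->D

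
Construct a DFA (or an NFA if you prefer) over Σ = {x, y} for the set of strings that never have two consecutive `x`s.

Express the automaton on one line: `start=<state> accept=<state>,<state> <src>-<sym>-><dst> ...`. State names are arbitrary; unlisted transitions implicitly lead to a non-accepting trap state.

start=A accept=A,B A-x->B A-y->A B-x->C B-y->A C-x->C C-y->C

Track partial matches of the forbidden pattern `xx`. State C is a dead state reached once `xx` has occurred; every other state accepts. A means no part of `xx` is currently matched.
3 states suffice.
       x  y 
>* A   B  A 
 * B   C  A 
   C   C  C 
(> = start, * = accepting)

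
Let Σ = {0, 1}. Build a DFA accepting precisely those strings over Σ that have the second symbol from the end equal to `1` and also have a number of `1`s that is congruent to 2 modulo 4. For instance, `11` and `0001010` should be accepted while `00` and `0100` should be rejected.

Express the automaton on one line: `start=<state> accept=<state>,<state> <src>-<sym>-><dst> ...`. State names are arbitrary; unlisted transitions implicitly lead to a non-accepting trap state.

Handle the two conditions separately and then intersect. The first has 7 states tracking the last 2 symbols read; the second has 4 states tracking the count of `1`s modulo 4. A product state is a pair (one from each), accepting exactly when both do. Equivalent product states are then merged.
An 8-state machine:
        0   1  
>  s0   s0  s1 
   s1   s2  s3 
   s2   s2  s4 
 * s3   s5  s6 
   s4   s5  s6 
 * s5   s7  s6 
   s6   s6  s0 
   s7   s7  s6 
(> = start, * = accepting)

start=s0 accept=s3,s5 s0-0->s0 s0-1->s1 s1-0->s2 s1-1->s3 s2-0->s2 s2-1->s4 s3-0->s5 s3-1->s6 s4-0->s5 s4-1->s6 s5-0->s7 s5-1->s6 s6-0->s6 s6-1->s0 s7-0->s7 s7-1->s6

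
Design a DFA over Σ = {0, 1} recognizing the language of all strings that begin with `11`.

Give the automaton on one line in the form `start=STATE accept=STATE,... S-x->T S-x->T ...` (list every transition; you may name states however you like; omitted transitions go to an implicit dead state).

Walk along `11` while the input agrees: from q0 take `1` to q1, and so on. Any deviation drops to the rejecting sink q3. Once q2 is reached the prefix is confirmed and every continuation is accepted.
A 4-state machine:
        0   1  
>  q0   q3  q1 
   q1   q3  q2 
 * q2   q2  q2 
   q3   q3  q3 
(> = start, * = accepting)

start=q0 accept=q2 q0-0->q3 q0-1->q1 q1-0->q3 q1-1->q2 q2-0->q2 q2-1->q2 q3-0->q3 q3-1->q3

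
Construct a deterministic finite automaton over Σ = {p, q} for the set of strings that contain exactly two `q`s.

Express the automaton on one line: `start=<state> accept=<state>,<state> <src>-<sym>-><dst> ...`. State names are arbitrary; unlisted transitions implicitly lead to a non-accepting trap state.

Only the number of `q`s matters, and only up to 3. Make a chain s0 → s1 → s2 → s3 advanced by each `q` (with s3 absorbing); every other symbol self-loops. The accepting set is {s2}.
With 4 states:
        p   q  
>  s0   s0  s1 
   s1   s1  s2 
 * s2   s2  s3 
   s3   s3  s3 
(> = start, * = accepting)

start=s0 accept=s2 s0-p->s0 s0-q->s1 s1-p->s1 s1-q->s2 s2-p->s2 s2-q->s3 s3-p->s3 s3-q->s3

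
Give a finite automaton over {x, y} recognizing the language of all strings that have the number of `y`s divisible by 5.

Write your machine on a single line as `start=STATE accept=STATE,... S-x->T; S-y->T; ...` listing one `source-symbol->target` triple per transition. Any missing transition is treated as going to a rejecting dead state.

Keep the running count of `y`s modulo 5: each `y` advances along the cycle s0 → s1 → s2 → s3 → s4 → s0 while other symbols loop. Accept at s0.
With 5 states:
        x   y  
>* s0   s0  s1 
   s1   s1  s2 
   s2   s2  s3 
   s3   s3  s4 
   s4   s4  s0 
(> = start, * = accepting)

start=s0; accept=s0; s0-x->s0; s0-y->s1; s1-x->s1; s1-y->s2; s2-x->s2; s2-y->s3; s3-x->s3; s3-y->s4; s4-x->s4; s4-y->s0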